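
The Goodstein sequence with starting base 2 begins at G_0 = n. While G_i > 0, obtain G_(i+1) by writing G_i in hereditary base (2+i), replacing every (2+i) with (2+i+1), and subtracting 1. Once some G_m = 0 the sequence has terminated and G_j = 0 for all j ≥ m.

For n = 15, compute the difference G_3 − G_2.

17469

G_0 = 15. HB_2(15) = 2^(2 + 1) + 2^2 + 2 + 1. Bump = 112. G_1 = 111.
G_1 = 111. HB_3(111) = 3^(3 + 1) + 3^3 + 3. Bump = 1284. G_2 = 1283.
G_2 = 1283. HB_4(1283) = 4^(4 + 1) + 4^4 + 3. Bump = 18753. G_3 = 18752.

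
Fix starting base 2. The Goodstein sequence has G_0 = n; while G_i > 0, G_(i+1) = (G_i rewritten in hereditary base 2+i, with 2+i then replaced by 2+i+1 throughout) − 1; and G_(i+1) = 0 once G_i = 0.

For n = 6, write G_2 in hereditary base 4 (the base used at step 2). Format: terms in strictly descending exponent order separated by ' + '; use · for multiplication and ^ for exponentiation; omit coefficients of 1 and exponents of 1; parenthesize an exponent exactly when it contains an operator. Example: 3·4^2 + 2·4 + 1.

[0] 6 ≡ 2^2 + 2 (base 2). Lift 3: 30. −1: 29.
[1] 29 ≡ 3^3 + 2 (base 3). Lift 4: 258. −1: 257.
[2] 257 ≡ 4^4 + 1 (base 4). Lift 5: 3126. −1: 3125.

4^4 + 1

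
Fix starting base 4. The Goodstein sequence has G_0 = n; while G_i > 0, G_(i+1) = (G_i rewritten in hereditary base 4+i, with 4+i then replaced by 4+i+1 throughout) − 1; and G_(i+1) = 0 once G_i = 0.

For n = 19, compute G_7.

[0] 19 ≡ 4^2 + 3 (base 4). Lift 5: 28. −1: 27.
[1] 27 ≡ 5^2 + 2 (base 5). Lift 6: 38. −1: 37.
[2] 37 ≡ 6^2 + 1 (base 6). Lift 7: 50. −1: 49.
[3] 49 ≡ 7^2 (base 7). Lift 8: 64. −1: 63.
[4] 63 ≡ 7·8 + 7 (base 8). Lift 9: 70. −1: 69.
[5] 69 ≡ 7·9 + 6 (base 9). Lift 10: 76. −1: 75.
[6] 75 ≡ 7·10 + 5 (base 10). Lift 11: 82. −1: 81.

81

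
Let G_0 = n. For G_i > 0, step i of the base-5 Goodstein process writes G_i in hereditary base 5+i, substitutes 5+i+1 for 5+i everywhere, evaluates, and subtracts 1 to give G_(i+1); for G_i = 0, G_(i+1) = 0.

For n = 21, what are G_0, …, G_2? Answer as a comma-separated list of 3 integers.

i=0: 21 = 4·5 + 1 (b=5); 5→6: 4·6 + 1 = 25; 25−1 = 24
i=1: 24 = 4·6 (b=6); 6→7: 4·7 = 28; 28−1 = 27

21, 24, 27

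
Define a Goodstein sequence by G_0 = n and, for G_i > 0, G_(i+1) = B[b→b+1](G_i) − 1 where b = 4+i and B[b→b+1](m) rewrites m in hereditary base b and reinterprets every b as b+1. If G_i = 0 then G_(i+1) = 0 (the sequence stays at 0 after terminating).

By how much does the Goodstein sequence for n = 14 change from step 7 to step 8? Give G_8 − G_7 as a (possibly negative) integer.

G_0=14  [base 4] 3·4 + 2  →[4↦5]→  3·5 + 2 = 17  −1 ⇒ G_1=16
G_1=16  [base 5] 3·5 + 1  →[5↦6]→  3·6 + 1 = 19  −1 ⇒ G_2=18
G_2=18  [base 6] 3·6  →[6↦7]→  3·7 = 21  −1 ⇒ G_3=20
G_3=20  [base 7] 2·7 + 6  →[7↦8]→  2·8 + 6 = 22  −1 ⇒ G_4=21
G_4=21  [base 8] 2·8 + 5  →[8↦9]→  2·9 + 5 = 23  −1 ⇒ G_5=22
G_5=22  [base 9] 2·9 + 4  →[9↦10]→  2·10 + 4 = 24  −1 ⇒ G_6=23
G_6=23  [base 10] 2·10 + 3  →[10↦11]→  2·11 + 3 = 25  −1 ⇒ G_7=24
G_7=24  [base 11] 2·11 + 2  →[11↦12]→  2·12 + 2 = 26  −1 ⇒ G_8=25

1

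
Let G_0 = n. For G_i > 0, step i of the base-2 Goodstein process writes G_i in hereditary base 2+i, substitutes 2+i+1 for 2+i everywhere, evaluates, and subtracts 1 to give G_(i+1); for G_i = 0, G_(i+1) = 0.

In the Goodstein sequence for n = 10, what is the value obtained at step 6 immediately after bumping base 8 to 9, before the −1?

1937434593

(0) 10|_2 = 2^(2 + 1) + 2 ↦ 3^(3 + 1) + 3|_3 = 84 ⇒ 83
(1) 83|_3 = 3^(3 + 1) + 2 ↦ 4^(4 + 1) + 2|_4 = 1026 ⇒ 1025
(2) 1025|_4 = 4^(4 + 1) + 1 ↦ 5^(5 + 1) + 1|_5 = 15626 ⇒ 15625
(3) 15625|_5 = 5^(5 + 1) ↦ 6^(6 + 1)|_6 = 279936 ⇒ 279935
(4) 279935|_6 = 5·6^6 + 5·6^5 + 5·6^4 + 5·6^3 + 5·6^2 + 5·6 + 5 ↦ 5·7^7 + 5·7^5 + 5·7^4 + 5·7^3 + 5·7^2 + 5·7 + 5|_7 = 4215755 ⇒ 4215754
(5) 4215754|_7 = 5·7^7 + 5·7^5 + 5·7^4 + 5·7^3 + 5·7^2 + 5·7 + 4 ↦ 5·8^8 + 5·8^5 + 5·8^4 + 5·8^3 + 5·8^2 + 5·8 + 4|_8 = 84073324 ⇒ 84073323
(6) 84073323|_8 = 5·8^8 + 5·8^5 + 5·8^4 + 5·8^3 + 5·8^2 + 5·8 + 3 ↦ 5·9^9 + 5·9^5 + 5·9^4 + 5·9^3 + 5·9^2 + 5·9 + 3|_9 = 1937434593 ⇒ 1937434592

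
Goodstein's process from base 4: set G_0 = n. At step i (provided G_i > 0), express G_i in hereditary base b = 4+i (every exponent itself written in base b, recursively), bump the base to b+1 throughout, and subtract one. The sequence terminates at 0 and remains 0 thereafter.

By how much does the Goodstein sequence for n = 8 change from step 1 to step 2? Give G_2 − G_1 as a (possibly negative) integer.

8 —HB4→ 2·4 —bump→ 2·5 = 10 —(−1)→ 9
9 —HB5→ 5 + 4 —bump→ 6 + 4 = 10 —(−1)→ 9

0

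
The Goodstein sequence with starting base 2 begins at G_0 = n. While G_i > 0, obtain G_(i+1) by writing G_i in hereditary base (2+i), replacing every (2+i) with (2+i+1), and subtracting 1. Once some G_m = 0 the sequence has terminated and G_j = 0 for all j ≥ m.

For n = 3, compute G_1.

i=0: 3 = 2 + 1 (b=2); 2→3: 3 + 1 = 4; 4−1 = 3
i=1: 3 = 3 (b=3); 3→4: 4 = 4; 4−1 = 3

3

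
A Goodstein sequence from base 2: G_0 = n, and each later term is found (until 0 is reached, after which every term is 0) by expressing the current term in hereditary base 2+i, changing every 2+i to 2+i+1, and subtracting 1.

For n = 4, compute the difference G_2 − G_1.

step 0: 4 = 2^2; sub 3 for 2: 3^3; = 27; G_1 = 27−1 = 26
step 1: 26 = 2·3^2 + 2·3 + 2; sub 4 for 3: 2·4^2 + 2·4 + 2; = 42; G_2 = 42−1 = 41

15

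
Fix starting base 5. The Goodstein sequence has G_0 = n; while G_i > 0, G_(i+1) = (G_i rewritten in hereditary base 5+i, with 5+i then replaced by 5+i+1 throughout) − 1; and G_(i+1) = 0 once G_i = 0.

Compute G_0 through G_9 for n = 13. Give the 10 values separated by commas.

13, 14, 15, 16, 17, 17, 17, 17, 17, 17

(0) 13|_5 = 2·5 + 3 ↦ 2·6 + 3|_6 = 15 ⇒ 14
(1) 14|_6 = 2·6 + 2 ↦ 2·7 + 2|_7 = 16 ⇒ 15
(2) 15|_7 = 2·7 + 1 ↦ 2·8 + 1|_8 = 17 ⇒ 16
(3) 16|_8 = 2·8 ↦ 2·9|_9 = 18 ⇒ 17
(4) 17|_9 = 9 + 8 ↦ 10 + 8|_10 = 18 ⇒ 17
(5) 17|_10 = 10 + 7 ↦ 11 + 7|_11 = 18 ⇒ 17
(6) 17|_11 = 11 + 6 ↦ 12 + 6|_12 = 18 ⇒ 17
(7) 17|_12 = 12 + 5 ↦ 13 + 5|_13 = 18 ⇒ 17
(8) 17|_13 = 13 + 4 ↦ 14 + 4|_14 = 18 ⇒ 17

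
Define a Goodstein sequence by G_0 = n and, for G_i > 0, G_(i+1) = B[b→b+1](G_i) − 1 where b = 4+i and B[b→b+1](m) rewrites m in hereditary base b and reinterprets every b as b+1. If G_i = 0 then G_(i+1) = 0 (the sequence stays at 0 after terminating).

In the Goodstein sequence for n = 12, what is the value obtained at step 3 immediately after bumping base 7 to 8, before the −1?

(0) 12|_4 = 3·4 ↦ 3·5|_5 = 15 ⇒ 14
(1) 14|_5 = 2·5 + 4 ↦ 2·6 + 4|_6 = 16 ⇒ 15
(2) 15|_6 = 2·6 + 3 ↦ 2·7 + 3|_7 = 17 ⇒ 16

18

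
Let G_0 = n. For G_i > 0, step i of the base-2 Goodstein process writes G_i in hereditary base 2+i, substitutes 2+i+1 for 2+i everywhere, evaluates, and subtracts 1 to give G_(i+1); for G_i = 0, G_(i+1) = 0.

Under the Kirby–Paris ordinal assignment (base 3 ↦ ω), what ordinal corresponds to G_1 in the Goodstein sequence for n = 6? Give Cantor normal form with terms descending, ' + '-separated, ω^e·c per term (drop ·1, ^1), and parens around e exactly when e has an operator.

step 0: 6 = 2^2 + 2; sub 3 for 2: 3^3 + 3; = 30; G_1 = 30−1 = 29
step 1: 29 = 3^3 + 2; sub 4 for 3: 4^4 + 2; = 258; G_2 = 258−1 = 257

ω^ω + 2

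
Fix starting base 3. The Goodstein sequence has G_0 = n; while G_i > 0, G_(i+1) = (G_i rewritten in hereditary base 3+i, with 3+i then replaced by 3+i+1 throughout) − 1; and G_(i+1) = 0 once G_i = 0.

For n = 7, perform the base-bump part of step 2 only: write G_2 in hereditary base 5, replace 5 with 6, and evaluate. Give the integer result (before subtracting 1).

base 3: 7 = 2·3 + 1; at 4: 2·4 + 1 = 9; next = 8
base 4: 8 = 2·4; at 5: 2·5 = 10; next = 9
base 5: 9 = 5 + 4; at 6: 6 + 4 = 10; next = 9

10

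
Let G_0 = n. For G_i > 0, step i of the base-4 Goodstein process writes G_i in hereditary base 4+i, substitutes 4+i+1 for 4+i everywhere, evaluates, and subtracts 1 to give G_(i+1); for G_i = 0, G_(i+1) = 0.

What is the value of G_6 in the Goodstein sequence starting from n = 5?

1

5 —HB4→ 4 + 1 —bump→ 5 + 1 = 6 —(−1)→ 5
5 —HB5→ 5 —bump→ 6 = 6 —(−1)→ 5
5 —HB6→ 5 —bump→ 5 = 5 —(−1)→ 4
4 —HB7→ 4 —bump→ 4 = 4 —(−1)→ 3
3 —HB8→ 3 —bump→ 3 = 3 —(−1)→ 2
2 —HB9→ 2 —bump→ 2 = 2 —(−1)→ 1
1 —HB10→ 1 —bump→ 1 = 1 —(−1)→ 0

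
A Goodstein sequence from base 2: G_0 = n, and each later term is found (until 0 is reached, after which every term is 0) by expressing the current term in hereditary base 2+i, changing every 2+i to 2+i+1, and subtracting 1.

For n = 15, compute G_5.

6588344

[0] 15 ≡ 2^(2 + 1) + 2^2 + 2 + 1 (base 2). Lift 3: 112. −1: 111.
[1] 111 ≡ 3^(3 + 1) + 3^3 + 3 (base 3). Lift 4: 1284. −1: 1283.
[2] 1283 ≡ 4^(4 + 1) + 4^4 + 3 (base 4). Lift 5: 18753. −1: 18752.
[3] 18752 ≡ 5^(5 + 1) + 5^5 + 2 (base 5). Lift 6: 326594. −1: 326593.
[4] 326593 ≡ 6^(6 + 1) + 6^6 + 1 (base 6). Lift 7: 6588345. −1: 6588344.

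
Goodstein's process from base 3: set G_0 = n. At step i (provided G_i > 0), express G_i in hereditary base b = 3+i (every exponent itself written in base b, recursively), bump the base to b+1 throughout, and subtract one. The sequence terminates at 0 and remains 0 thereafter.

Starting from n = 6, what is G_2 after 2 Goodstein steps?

G_0 = 6. HB_3(6) = 2·3. Bump = 8. G_1 = 7.
G_1 = 7. HB_4(7) = 4 + 3. Bump = 8. G_2 = 7.

7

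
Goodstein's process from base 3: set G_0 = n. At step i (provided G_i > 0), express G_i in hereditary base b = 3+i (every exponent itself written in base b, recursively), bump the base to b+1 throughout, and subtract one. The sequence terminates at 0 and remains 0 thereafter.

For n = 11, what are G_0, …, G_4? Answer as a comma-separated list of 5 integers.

11, 17, 25, 35, 39

G_0=11  [base 3] 3^2 + 2  →[3↦4]→  4^2 + 2 = 18  −1 ⇒ G_1=17
G_1=17  [base 4] 4^2 + 1  →[4↦5]→  5^2 + 1 = 26  −1 ⇒ G_2=25
G_2=25  [base 5] 5^2  →[5↦6]→  6^2 = 36  −1 ⇒ G_3=35
G_3=35  [base 6] 5·6 + 5  →[6↦7]→  5·7 + 5 = 40  −1 ⇒ G_4=39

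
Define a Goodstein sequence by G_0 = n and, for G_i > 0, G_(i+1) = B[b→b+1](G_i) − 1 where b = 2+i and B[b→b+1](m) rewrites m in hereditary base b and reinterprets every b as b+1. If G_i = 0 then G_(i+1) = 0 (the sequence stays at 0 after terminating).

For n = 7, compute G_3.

7 —HB2→ 2^2 + 2 + 1 —bump→ 3^3 + 3 + 1 = 31 —(−1)→ 30
30 —HB3→ 3^3 + 3 —bump→ 4^4 + 4 = 260 —(−1)→ 259
259 —HB4→ 4^4 + 3 —bump→ 5^5 + 3 = 3128 —(−1)→ 3127
3127 —HB5→ 5^5 + 2 —bump→ 6^6 + 2 = 46658 —(−1)→ 46657

3127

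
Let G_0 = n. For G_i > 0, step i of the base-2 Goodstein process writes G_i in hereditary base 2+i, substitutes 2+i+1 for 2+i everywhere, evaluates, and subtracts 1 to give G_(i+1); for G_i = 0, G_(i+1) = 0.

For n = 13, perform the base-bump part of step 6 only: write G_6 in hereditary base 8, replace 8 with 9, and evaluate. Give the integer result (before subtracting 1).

i=0: 13 = 2^(2 + 1) + 2^2 + 1 (b=2); 2→3: 3^(3 + 1) + 3^3 + 1 = 109; 109−1 = 108
i=1: 108 = 3^(3 + 1) + 3^3 (b=3); 3→4: 4^(4 + 1) + 4^4 = 1280; 1280−1 = 1279
i=2: 1279 = 4^(4 + 1) + 3·4^3 + 3·4^2 + 3·4 + 3 (b=4); 4→5: 5^(5 + 1) + 3·5^3 + 3·5^2 + 3·5 + 3 = 16093; 16093−1 = 16092
i=3: 16092 = 5^(5 + 1) + 3·5^3 + 3·5^2 + 3·5 + 2 (b=5); 5→6: 6^(6 + 1) + 3·6^3 + 3·6^2 + 3·6 + 2 = 280712; 280712−1 = 280711
i=4: 280711 = 6^(6 + 1) + 3·6^3 + 3·6^2 + 3·6 + 1 (b=6); 6→7: 7^(7 + 1) + 3·7^3 + 3·7^2 + 3·7 + 1 = 5765999; 5765999−1 = 5765998
i=5: 5765998 = 7^(7 + 1) + 3·7^3 + 3·7^2 + 3·7 (b=7); 7→8: 8^(8 + 1) + 3·8^3 + 3·8^2 + 3·8 = 134219480; 134219480−1 = 134219479
i=6: 134219479 = 8^(8 + 1) + 3·8^3 + 3·8^2 + 2·8 + 7 (b=8); 8→9: 9^(9 + 1) + 3·9^3 + 3·9^2 + 2·9 + 7 = 3486786856; 3486786856−1 = 3486786855

3486786856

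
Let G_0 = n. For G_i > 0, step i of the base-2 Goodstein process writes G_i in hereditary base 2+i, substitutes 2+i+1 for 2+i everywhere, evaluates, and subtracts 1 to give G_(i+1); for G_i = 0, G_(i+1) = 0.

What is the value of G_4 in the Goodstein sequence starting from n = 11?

279937

G_0=11  [base 2] 2^(2 + 1) + 2 + 1  →[2↦3]→  3^(3 + 1) + 3 + 1 = 85  −1 ⇒ G_1=84
G_1=84  [base 3] 3^(3 + 1) + 3  →[3↦4]→  4^(4 + 1) + 4 = 1028  −1 ⇒ G_2=1027
G_2=1027  [base 4] 4^(4 + 1) + 3  →[4↦5]→  5^(5 + 1) + 3 = 15628  −1 ⇒ G_3=15627
G_3=15627  [base 5] 5^(5 + 1) + 2  →[5↦6]→  6^(6 + 1) + 2 = 279938  −1 ⇒ G_4=279937
G_4=279937  [base 6] 6^(6 + 1) + 1  →[6↦7]→  7^(7 + 1) + 1 = 5764802  −1 ⇒ G_5=5764801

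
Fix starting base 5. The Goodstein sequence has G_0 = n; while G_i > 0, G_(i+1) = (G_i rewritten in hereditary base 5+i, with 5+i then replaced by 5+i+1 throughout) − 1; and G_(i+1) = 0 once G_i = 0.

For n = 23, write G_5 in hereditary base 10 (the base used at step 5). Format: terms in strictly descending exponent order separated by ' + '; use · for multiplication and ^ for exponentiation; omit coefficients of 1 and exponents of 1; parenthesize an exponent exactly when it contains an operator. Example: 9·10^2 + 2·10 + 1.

[0] 23 ≡ 4·5 + 3 (base 5). Lift 6: 27. −1: 26.
[1] 26 ≡ 4·6 + 2 (base 6). Lift 7: 30. −1: 29.
[2] 29 ≡ 4·7 + 1 (base 7). Lift 8: 33. −1: 32.
[3] 32 ≡ 4·8 (base 8). Lift 9: 36. −1: 35.
[4] 35 ≡ 3·9 + 8 (base 9). Lift 10: 38. −1: 37.
[5] 37 ≡ 3·10 + 7 (base 10). Lift 11: 40. −1: 39.

3·10 + 7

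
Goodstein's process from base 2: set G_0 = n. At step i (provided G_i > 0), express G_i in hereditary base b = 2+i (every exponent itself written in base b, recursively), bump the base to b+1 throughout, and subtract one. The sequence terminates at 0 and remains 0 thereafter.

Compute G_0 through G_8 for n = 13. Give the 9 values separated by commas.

G_0 = 13. HB_2(13) = 2^(2 + 1) + 2^2 + 1. Bump = 109. G_1 = 108.
G_1 = 108. HB_3(108) = 3^(3 + 1) + 3^3. Bump = 1280. G_2 = 1279.
G_2 = 1279. HB_4(1279) = 4^(4 + 1) + 3·4^3 + 3·4^2 + 3·4 + 3. Bump = 16093. G_3 = 16092.
G_3 = 16092. HB_5(16092) = 5^(5 + 1) + 3·5^3 + 3·5^2 + 3·5 + 2. Bump = 280712. G_4 = 280711.
G_4 = 280711. HB_6(280711) = 6^(6 + 1) + 3·6^3 + 3·6^2 + 3·6 + 1. Bump = 5765999. G_5 = 5765998.
G_5 = 5765998. HB_7(5765998) = 7^(7 + 1) + 3·7^3 + 3·7^2 + 3·7. Bump = 134219480. G_6 = 134219479.
G_6 = 134219479. HB_8(134219479) = 8^(8 + 1) + 3·8^3 + 3·8^2 + 2·8 + 7. Bump = 3486786856. G_7 = 3486786855.
G_7 = 3486786855. HB_9(3486786855) = 9^(9 + 1) + 3·9^3 + 3·9^2 + 2·9 + 6. Bump = 100000003326. G_8 = 100000003325.

13, 108, 1279, 16092, 280711, 5765998, 134219479, 3486786855, 100000003325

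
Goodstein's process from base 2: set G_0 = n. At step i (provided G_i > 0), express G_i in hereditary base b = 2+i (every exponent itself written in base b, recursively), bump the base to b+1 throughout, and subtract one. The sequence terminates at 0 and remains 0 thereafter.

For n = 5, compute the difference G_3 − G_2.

step 0: 5 = 2^2 + 1; sub 3 for 2: 3^3 + 1; = 28; G_1 = 28−1 = 27
step 1: 27 = 3^3; sub 4 for 3: 4^4; = 256; G_2 = 256−1 = 255
step 2: 255 = 3·4^3 + 3·4^2 + 3·4 + 3; sub 5 for 4: 3·5^3 + 3·5^2 + 3·5 + 3; = 468; G_3 = 468−1 = 467

212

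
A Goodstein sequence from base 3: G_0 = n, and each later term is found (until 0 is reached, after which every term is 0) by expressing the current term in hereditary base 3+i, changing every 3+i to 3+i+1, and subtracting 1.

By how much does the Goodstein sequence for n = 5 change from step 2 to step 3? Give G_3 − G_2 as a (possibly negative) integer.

i=0: 5 = 3 + 2 (b=3); 3→4: 4 + 2 = 6; 6−1 = 5
i=1: 5 = 4 + 1 (b=4); 4→5: 5 + 1 = 6; 6−1 = 5
i=2: 5 = 5 (b=5); 5→6: 6 = 6; 6−1 = 5

0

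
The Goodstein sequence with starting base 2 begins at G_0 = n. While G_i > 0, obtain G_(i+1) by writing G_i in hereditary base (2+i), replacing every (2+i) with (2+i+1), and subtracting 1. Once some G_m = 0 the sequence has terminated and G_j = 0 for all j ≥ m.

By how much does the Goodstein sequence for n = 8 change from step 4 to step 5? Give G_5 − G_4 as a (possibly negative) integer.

(0) 8|_2 = 2^(2 + 1) ↦ 3^(3 + 1)|_3 = 81 ⇒ 80
(1) 80|_3 = 2·3^3 + 2·3^2 + 2·3 + 2 ↦ 2·4^4 + 2·4^2 + 2·4 + 2|_4 = 554 ⇒ 553
(2) 553|_4 = 2·4^4 + 2·4^2 + 2·4 + 1 ↦ 2·5^5 + 2·5^2 + 2·5 + 1|_5 = 6311 ⇒ 6310
(3) 6310|_5 = 2·5^5 + 2·5^2 + 2·5 ↦ 2·6^6 + 2·6^2 + 2·6|_6 = 93396 ⇒ 93395
(4) 93395|_6 = 2·6^6 + 2·6^2 + 6 + 5 ↦ 2·7^7 + 2·7^2 + 7 + 5|_7 = 1647196 ⇒ 1647195

1553800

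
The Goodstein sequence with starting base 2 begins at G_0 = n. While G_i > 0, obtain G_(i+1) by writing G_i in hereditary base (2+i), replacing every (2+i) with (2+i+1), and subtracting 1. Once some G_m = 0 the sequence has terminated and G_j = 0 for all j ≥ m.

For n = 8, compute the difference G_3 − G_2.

5757

8 —HB2→ 2^(2 + 1) —bump→ 3^(3 + 1) = 81 —(−1)→ 80
80 —HB3→ 2·3^3 + 2·3^2 + 2·3 + 2 —bump→ 2·4^4 + 2·4^2 + 2·4 + 2 = 554 —(−1)→ 553
553 —HB4→ 2·4^4 + 2·4^2 + 2·4 + 1 —bump→ 2·5^5 + 2·5^2 + 2·5 + 1 = 6311 —(−1)→ 6310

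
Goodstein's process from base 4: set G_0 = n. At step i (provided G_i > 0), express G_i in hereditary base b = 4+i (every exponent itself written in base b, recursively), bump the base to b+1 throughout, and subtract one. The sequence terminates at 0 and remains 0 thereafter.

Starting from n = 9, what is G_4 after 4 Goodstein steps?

11

G_0 = 9. HB_4(9) = 2·4 + 1. Bump = 11. G_1 = 10.
G_1 = 10. HB_5(10) = 2·5. Bump = 12. G_2 = 11.
G_2 = 11. HB_6(11) = 6 + 5. Bump = 12. G_3 = 11.
G_3 = 11. HB_7(11) = 7 + 4. Bump = 12. G_4 = 11.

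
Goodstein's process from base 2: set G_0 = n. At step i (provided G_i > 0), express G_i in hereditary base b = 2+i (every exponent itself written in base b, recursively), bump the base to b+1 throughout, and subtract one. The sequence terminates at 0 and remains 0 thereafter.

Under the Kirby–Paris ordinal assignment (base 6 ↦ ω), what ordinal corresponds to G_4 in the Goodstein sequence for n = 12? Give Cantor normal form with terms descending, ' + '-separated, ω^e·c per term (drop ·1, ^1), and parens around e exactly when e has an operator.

ω^(ω + 1) + ω^2·2 + ω + 5

i=0: 12 = 2^(2 + 1) + 2^2 (b=2); 2→3: 3^(3 + 1) + 3^3 = 108; 108−1 = 107
i=1: 107 = 3^(3 + 1) + 2·3^2 + 2·3 + 2 (b=3); 3→4: 4^(4 + 1) + 2·4^2 + 2·4 + 2 = 1066; 1066−1 = 1065
i=2: 1065 = 4^(4 + 1) + 2·4^2 + 2·4 + 1 (b=4); 4→5: 5^(5 + 1) + 2·5^2 + 2·5 + 1 = 15686; 15686−1 = 15685
i=3: 15685 = 5^(5 + 1) + 2·5^2 + 2·5 (b=5); 5→6: 6^(6 + 1) + 2·6^2 + 2·6 = 280020; 280020−1 = 280019
i=4: 280019 = 6^(6 + 1) + 2·6^2 + 6 + 5 (b=6); 6→7: 7^(7 + 1) + 2·7^2 + 7 + 5 = 5764911; 5764911−1 = 5764910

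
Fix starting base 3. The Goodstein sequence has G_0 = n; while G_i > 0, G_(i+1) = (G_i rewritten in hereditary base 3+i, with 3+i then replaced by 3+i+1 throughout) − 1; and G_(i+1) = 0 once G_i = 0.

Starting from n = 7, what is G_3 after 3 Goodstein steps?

9

(0) 7|_3 = 2·3 + 1 ↦ 2·4 + 1|_4 = 9 ⇒ 8
(1) 8|_4 = 2·4 ↦ 2·5|_5 = 10 ⇒ 9
(2) 9|_5 = 5 + 4 ↦ 6 + 4|_6 = 10 ⇒ 9
(3) 9|_6 = 6 + 3 ↦ 7 + 3|_7 = 10 ⇒ 9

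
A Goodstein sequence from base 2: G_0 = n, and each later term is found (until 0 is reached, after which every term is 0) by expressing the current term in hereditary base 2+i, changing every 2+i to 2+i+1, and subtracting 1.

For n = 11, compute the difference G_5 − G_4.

5484864

i=0: 11 = 2^(2 + 1) + 2 + 1 (b=2); 2→3: 3^(3 + 1) + 3 + 1 = 85; 85−1 = 84
i=1: 84 = 3^(3 + 1) + 3 (b=3); 3→4: 4^(4 + 1) + 4 = 1028; 1028−1 = 1027
i=2: 1027 = 4^(4 + 1) + 3 (b=4); 4→5: 5^(5 + 1) + 3 = 15628; 15628−1 = 15627
i=3: 15627 = 5^(5 + 1) + 2 (b=5); 5→6: 6^(6 + 1) + 2 = 279938; 279938−1 = 279937
i=4: 279937 = 6^(6 + 1) + 1 (b=6); 6→7: 7^(7 + 1) + 1 = 5764802; 5764802−1 = 5764801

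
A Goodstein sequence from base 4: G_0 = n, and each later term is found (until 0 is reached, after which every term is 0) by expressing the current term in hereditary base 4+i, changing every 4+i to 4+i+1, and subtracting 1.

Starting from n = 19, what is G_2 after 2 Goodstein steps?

(0) 19|_4 = 4^2 + 3 ↦ 5^2 + 3|_5 = 28 ⇒ 27
(1) 27|_5 = 5^2 + 2 ↦ 6^2 + 2|_6 = 38 ⇒ 37
(2) 37|_6 = 6^2 + 1 ↦ 7^2 + 1|_7 = 50 ⇒ 49

37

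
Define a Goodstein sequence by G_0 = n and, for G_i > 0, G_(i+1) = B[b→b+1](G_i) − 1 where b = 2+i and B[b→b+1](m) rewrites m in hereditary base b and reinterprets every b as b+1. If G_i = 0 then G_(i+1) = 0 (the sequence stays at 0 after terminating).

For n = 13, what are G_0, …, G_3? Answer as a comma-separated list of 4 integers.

i=0: 13 = 2^(2 + 1) + 2^2 + 1 (b=2); 2→3: 3^(3 + 1) + 3^3 + 1 = 109; 109−1 = 108
i=1: 108 = 3^(3 + 1) + 3^3 (b=3); 3→4: 4^(4 + 1) + 4^4 = 1280; 1280−1 = 1279
i=2: 1279 = 4^(4 + 1) + 3·4^3 + 3·4^2 + 3·4 + 3 (b=4); 4→5: 5^(5 + 1) + 3·5^3 + 3·5^2 + 3·5 + 3 = 16093; 16093−1 = 16092

13, 108, 1279, 16092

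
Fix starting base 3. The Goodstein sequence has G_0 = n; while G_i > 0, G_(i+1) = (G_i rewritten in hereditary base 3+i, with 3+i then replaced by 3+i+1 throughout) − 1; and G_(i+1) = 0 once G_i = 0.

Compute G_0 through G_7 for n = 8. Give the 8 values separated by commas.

i=0: 8 = 2·3 + 2 (b=3); 3→4: 2·4 + 2 = 10; 10−1 = 9
i=1: 9 = 2·4 + 1 (b=4); 4→5: 2·5 + 1 = 11; 11−1 = 10
i=2: 10 = 2·5 (b=5); 5→6: 2·6 = 12; 12−1 = 11
i=3: 11 = 6 + 5 (b=6); 6→7: 7 + 5 = 12; 12−1 = 11
i=4: 11 = 7 + 4 (b=7); 7→8: 8 + 4 = 12; 12−1 = 11
i=5: 11 = 8 + 3 (b=8); 8→9: 9 + 3 = 12; 12−1 = 11
i=6: 11 = 9 + 2 (b=9); 9→10: 10 + 2 = 12; 12−1 = 11

8, 9, 10, 11, 11, 11, 11, 11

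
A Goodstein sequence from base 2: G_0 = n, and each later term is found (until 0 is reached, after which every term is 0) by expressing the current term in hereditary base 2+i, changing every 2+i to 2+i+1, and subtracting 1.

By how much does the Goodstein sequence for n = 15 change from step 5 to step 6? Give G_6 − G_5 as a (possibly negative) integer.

15 —HB2→ 2^(2 + 1) + 2^2 + 2 + 1 —bump→ 3^(3 + 1) + 3^3 + 3 + 1 = 112 —(−1)→ 111
111 —HB3→ 3^(3 + 1) + 3^3 + 3 —bump→ 4^(4 + 1) + 4^4 + 4 = 1284 —(−1)→ 1283
1283 —HB4→ 4^(4 + 1) + 4^4 + 3 —bump→ 5^(5 + 1) + 5^5 + 3 = 18753 —(−1)→ 18752
18752 —HB5→ 5^(5 + 1) + 5^5 + 2 —bump→ 6^(6 + 1) + 6^6 + 2 = 326594 —(−1)→ 326593
326593 —HB6→ 6^(6 + 1) + 6^6 + 1 —bump→ 7^(7 + 1) + 7^7 + 1 = 6588345 —(−1)→ 6588344
6588344 —HB7→ 7^(7 + 1) + 7^7 —bump→ 8^(8 + 1) + 8^8 = 150994944 —(−1)→ 150994943

144406599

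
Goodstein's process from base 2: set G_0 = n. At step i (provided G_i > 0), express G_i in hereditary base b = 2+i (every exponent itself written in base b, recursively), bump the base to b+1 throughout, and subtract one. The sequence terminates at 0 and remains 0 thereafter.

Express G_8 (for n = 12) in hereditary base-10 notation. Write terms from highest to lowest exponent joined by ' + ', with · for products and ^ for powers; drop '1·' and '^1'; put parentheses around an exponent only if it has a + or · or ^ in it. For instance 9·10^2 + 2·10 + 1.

10^(10 + 1) + 2·10^2 + 10 + 1

G_0=12  [base 2] 2^(2 + 1) + 2^2  →[2↦3]→  3^(3 + 1) + 3^3 = 108  −1 ⇒ G_1=107
G_1=107  [base 3] 3^(3 + 1) + 2·3^2 + 2·3 + 2  →[3↦4]→  4^(4 + 1) + 2·4^2 + 2·4 + 2 = 1066  −1 ⇒ G_2=1065
G_2=1065  [base 4] 4^(4 + 1) + 2·4^2 + 2·4 + 1  →[4↦5]→  5^(5 + 1) + 2·5^2 + 2·5 + 1 = 15686  −1 ⇒ G_3=15685
G_3=15685  [base 5] 5^(5 + 1) + 2·5^2 + 2·5  →[5↦6]→  6^(6 + 1) + 2·6^2 + 2·6 = 280020  −1 ⇒ G_4=280019
G_4=280019  [base 6] 6^(6 + 1) + 2·6^2 + 6 + 5  →[6↦7]→  7^(7 + 1) + 2·7^2 + 7 + 5 = 5764911  −1 ⇒ G_5=5764910
G_5=5764910  [base 7] 7^(7 + 1) + 2·7^2 + 7 + 4  →[7↦8]→  8^(8 + 1) + 2·8^2 + 8 + 4 = 134217868  −1 ⇒ G_6=134217867
G_6=134217867  [base 8] 8^(8 + 1) + 2·8^2 + 8 + 3  →[8↦9]→  9^(9 + 1) + 2·9^2 + 9 + 3 = 3486784575  −1 ⇒ G_7=3486784574
G_7=3486784574  [base 9] 9^(9 + 1) + 2·9^2 + 9 + 2  →[9↦10]→  10^(10 + 1) + 2·10^2 + 10 + 2 = 100000000212  −1 ⇒ G_8=100000000211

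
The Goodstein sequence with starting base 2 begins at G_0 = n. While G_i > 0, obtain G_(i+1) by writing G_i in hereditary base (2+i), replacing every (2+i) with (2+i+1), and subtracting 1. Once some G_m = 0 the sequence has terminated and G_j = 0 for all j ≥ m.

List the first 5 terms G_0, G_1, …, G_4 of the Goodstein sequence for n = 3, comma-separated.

base 2: 3 = 2 + 1; at 3: 3 + 1 = 4; next = 3
base 3: 3 = 3; at 4: 4 = 4; next = 3
base 4: 3 = 3; at 5: 3 = 3; next = 2
base 5: 2 = 2; at 6: 2 = 2; next = 1

3, 3, 3, 2, 1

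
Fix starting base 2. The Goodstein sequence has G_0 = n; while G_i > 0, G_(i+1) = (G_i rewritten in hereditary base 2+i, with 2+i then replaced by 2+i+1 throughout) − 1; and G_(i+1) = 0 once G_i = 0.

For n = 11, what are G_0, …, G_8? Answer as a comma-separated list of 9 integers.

base 2: 11 = 2^(2 + 1) + 2 + 1; at 3: 3^(3 + 1) + 3 + 1 = 85; next = 84
base 3: 84 = 3^(3 + 1) + 3; at 4: 4^(4 + 1) + 4 = 1028; next = 1027
base 4: 1027 = 4^(4 + 1) + 3; at 5: 5^(5 + 1) + 3 = 15628; next = 15627
base 5: 15627 = 5^(5 + 1) + 2; at 6: 6^(6 + 1) + 2 = 279938; next = 279937
base 6: 279937 = 6^(6 + 1) + 1; at 7: 7^(7 + 1) + 1 = 5764802; next = 5764801
base 7: 5764801 = 7^(7 + 1); at 8: 8^(8 + 1) = 134217728; next = 134217727
base 8: 134217727 = 7·8^8 + 7·8^7 + 7·8^6 + 7·8^5 + 7·8^4 + 7·8^3 + 7·8^2 + 7·8 + 7; at 9: 7·9^9 + 7·9^7 + 7·9^6 + 7·9^5 + 7·9^4 + 7·9^3 + 7·9^2 + 7·9 + 7 = 2749609303; next = 2749609302
base 9: 2749609302 = 7·9^9 + 7·9^7 + 7·9^6 + 7·9^5 + 7·9^4 + 7·9^3 + 7·9^2 + 7·9 + 6; at 10: 7·10^10 + 7·10^7 + 7·10^6 + 7·10^5 + 7·10^4 + 7·10^3 + 7·10^2 + 7·10 + 6 = 70077777776; next = 70077777775

11, 84, 1027, 15627, 279937, 5764801, 134217727, 2749609302, 70077777775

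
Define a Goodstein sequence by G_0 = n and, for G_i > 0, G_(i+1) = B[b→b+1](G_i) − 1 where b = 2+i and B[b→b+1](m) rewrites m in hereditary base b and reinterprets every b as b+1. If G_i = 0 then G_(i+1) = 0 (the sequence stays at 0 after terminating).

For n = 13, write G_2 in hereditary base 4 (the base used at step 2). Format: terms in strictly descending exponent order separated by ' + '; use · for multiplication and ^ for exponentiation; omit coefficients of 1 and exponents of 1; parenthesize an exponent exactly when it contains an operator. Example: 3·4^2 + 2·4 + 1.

4^(4 + 1) + 3·4^3 + 3·4^2 + 3·4 + 3

step 0: 13 = 2^(2 + 1) + 2^2 + 1; sub 3 for 2: 3^(3 + 1) + 3^3 + 1; = 109; G_1 = 109−1 = 108
step 1: 108 = 3^(3 + 1) + 3^3; sub 4 for 3: 4^(4 + 1) + 4^4; = 1280; G_2 = 1280−1 = 1279
step 2: 1279 = 4^(4 + 1) + 3·4^3 + 3·4^2 + 3·4 + 3; sub 5 for 4: 5^(5 + 1) + 3·5^3 + 3·5^2 + 3·5 + 3; = 16093; G_3 = 16093−1 = 16092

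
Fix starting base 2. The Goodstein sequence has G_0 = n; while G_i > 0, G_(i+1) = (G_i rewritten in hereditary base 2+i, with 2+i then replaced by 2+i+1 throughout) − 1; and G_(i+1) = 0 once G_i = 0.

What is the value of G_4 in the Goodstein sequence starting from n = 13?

(0) 13|_2 = 2^(2 + 1) + 2^2 + 1 ↦ 3^(3 + 1) + 3^3 + 1|_3 = 109 ⇒ 108
(1) 108|_3 = 3^(3 + 1) + 3^3 ↦ 4^(4 + 1) + 4^4|_4 = 1280 ⇒ 1279
(2) 1279|_4 = 4^(4 + 1) + 3·4^3 + 3·4^2 + 3·4 + 3 ↦ 5^(5 + 1) + 3·5^3 + 3·5^2 + 3·5 + 3|_5 = 16093 ⇒ 16092
(3) 16092|_5 = 5^(5 + 1) + 3·5^3 + 3·5^2 + 3·5 + 2 ↦ 6^(6 + 1) + 3·6^3 + 3·6^2 + 3·6 + 2|_6 = 280712 ⇒ 280711
(4) 280711|_6 = 6^(6 + 1) + 3·6^3 + 3·6^2 + 3·6 + 1 ↦ 7^(7 + 1) + 3·7^3 + 3·7^2 + 3·7 + 1|_7 = 5765999 ⇒ 5765998

280711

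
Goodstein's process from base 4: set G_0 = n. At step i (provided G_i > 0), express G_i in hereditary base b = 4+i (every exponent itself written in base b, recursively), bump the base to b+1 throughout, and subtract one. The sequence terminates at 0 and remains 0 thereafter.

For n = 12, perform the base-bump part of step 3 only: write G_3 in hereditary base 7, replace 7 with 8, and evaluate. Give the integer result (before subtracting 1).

G_0 = 12. HB_4(12) = 3·4. Bump = 15. G_1 = 14.
G_1 = 14. HB_5(14) = 2·5 + 4. Bump = 16. G_2 = 15.
G_2 = 15. HB_6(15) = 2·6 + 3. Bump = 17. G_3 = 16.
G_3 = 16. HB_7(16) = 2·7 + 2. Bump = 18. G_4 = 17.

18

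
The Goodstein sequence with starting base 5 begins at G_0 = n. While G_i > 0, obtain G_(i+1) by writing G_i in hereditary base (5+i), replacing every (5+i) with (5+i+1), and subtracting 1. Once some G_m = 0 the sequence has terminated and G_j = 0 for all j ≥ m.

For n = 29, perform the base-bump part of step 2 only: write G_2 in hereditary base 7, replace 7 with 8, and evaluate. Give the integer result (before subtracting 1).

66

(0) 29|_5 = 5^2 + 4 ↦ 6^2 + 4|_6 = 40 ⇒ 39
(1) 39|_6 = 6^2 + 3 ↦ 7^2 + 3|_7 = 52 ⇒ 51
(2) 51|_7 = 7^2 + 2 ↦ 8^2 + 2|_8 = 66 ⇒ 65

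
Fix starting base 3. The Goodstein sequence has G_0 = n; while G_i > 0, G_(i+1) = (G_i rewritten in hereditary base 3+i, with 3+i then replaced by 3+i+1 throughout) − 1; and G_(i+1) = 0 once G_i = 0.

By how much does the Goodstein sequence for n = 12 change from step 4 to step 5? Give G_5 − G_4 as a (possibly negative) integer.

G_0=12  [base 3] 3^2 + 3  →[3↦4]→  4^2 + 4 = 20  −1 ⇒ G_1=19
G_1=19  [base 4] 4^2 + 3  →[4↦5]→  5^2 + 3 = 28  −1 ⇒ G_2=27
G_2=27  [base 5] 5^2 + 2  →[5↦6]→  6^2 + 2 = 38  −1 ⇒ G_3=37
G_3=37  [base 6] 6^2 + 1  →[6↦7]→  7^2 + 1 = 50  −1 ⇒ G_4=49
G_4=49  [base 7] 7^2  →[7↦8]→  8^2 = 64  −1 ⇒ G_5=63

14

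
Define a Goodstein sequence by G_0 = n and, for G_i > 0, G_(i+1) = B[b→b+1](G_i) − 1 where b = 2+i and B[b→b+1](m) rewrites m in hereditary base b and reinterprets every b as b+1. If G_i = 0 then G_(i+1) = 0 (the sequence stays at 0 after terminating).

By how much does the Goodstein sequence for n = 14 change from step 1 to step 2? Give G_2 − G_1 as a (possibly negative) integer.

1171

14 —HB2→ 2^(2 + 1) + 2^2 + 2 —bump→ 3^(3 + 1) + 3^3 + 3 = 111 —(−1)→ 110
110 —HB3→ 3^(3 + 1) + 3^3 + 2 —bump→ 4^(4 + 1) + 4^4 + 2 = 1282 —(−1)→ 1281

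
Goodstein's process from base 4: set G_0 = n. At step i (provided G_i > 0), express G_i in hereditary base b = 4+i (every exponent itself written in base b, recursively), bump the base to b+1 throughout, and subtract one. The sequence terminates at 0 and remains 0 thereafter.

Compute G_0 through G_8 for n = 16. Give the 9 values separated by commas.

16, 24, 27, 30, 33, 36, 39, 41, 43

(0) 16|_4 = 4^2 ↦ 5^2|_5 = 25 ⇒ 24
(1) 24|_5 = 4·5 + 4 ↦ 4·6 + 4|_6 = 28 ⇒ 27
(2) 27|_6 = 4·6 + 3 ↦ 4·7 + 3|_7 = 31 ⇒ 30
(3) 30|_7 = 4·7 + 2 ↦ 4·8 + 2|_8 = 34 ⇒ 33
(4) 33|_8 = 4·8 + 1 ↦ 4·9 + 1|_9 = 37 ⇒ 36
(5) 36|_9 = 4·9 ↦ 4·10|_10 = 40 ⇒ 39
(6) 39|_10 = 3·10 + 9 ↦ 3·11 + 9|_11 = 42 ⇒ 41
(7) 41|_11 = 3·11 + 8 ↦ 3·12 + 8|_12 = 44 ⇒ 43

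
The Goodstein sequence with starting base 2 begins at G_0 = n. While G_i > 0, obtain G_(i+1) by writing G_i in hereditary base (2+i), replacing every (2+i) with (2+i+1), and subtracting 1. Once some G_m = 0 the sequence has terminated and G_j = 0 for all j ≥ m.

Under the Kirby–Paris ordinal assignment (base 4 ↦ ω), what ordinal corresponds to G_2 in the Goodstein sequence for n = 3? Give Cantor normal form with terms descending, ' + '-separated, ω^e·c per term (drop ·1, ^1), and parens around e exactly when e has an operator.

(0) 3|_2 = 2 + 1 ↦ 3 + 1|_3 = 4 ⇒ 3
(1) 3|_3 = 3 ↦ 4|_4 = 4 ⇒ 3

3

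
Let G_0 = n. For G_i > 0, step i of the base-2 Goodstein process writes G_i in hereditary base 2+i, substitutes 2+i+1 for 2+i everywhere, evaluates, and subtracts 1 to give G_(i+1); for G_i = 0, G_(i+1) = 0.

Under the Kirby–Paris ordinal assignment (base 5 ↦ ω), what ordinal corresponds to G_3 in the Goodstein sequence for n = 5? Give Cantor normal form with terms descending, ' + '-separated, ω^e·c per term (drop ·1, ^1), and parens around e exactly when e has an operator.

ω^3·3 + ω^2·3 + ω·3 + 2

5 —HB2→ 2^2 + 1 —bump→ 3^3 + 1 = 28 —(−1)→ 27
27 —HB3→ 3^3 —bump→ 4^4 = 256 —(−1)→ 255
255 —HB4→ 3·4^3 + 3·4^2 + 3·4 + 3 —bump→ 3·5^3 + 3·5^2 + 3·5 + 3 = 468 —(−1)→ 467
467 —HB5→ 3·5^3 + 3·5^2 + 3·5 + 2 —bump→ 3·6^3 + 3·6^2 + 3·6 + 2 = 776 —(−1)→ 775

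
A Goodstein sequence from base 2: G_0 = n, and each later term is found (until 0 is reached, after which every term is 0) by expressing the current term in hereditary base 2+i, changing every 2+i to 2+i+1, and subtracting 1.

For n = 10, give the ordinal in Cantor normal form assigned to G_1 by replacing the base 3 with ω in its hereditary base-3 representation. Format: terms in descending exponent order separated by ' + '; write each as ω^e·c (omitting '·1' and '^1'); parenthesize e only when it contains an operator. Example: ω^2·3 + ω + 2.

ω^(ω + 1) + 2

base 2: 10 = 2^(2 + 1) + 2; at 3: 3^(3 + 1) + 3 = 84; next = 83
base 3: 83 = 3^(3 + 1) + 2; at 4: 4^(4 + 1) + 2 = 1026; next = 1025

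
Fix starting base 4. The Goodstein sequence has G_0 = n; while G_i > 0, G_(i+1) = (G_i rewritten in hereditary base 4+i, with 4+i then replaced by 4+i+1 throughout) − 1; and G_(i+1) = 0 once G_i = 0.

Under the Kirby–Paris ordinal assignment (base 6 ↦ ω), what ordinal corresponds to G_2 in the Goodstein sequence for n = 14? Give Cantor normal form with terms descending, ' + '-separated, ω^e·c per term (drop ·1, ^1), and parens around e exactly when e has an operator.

ω·3

step 0: 14 = 3·4 + 2; sub 5 for 4: 3·5 + 2; = 17; G_1 = 17−1 = 16
step 1: 16 = 3·5 + 1; sub 6 for 5: 3·6 + 1; = 19; G_2 = 19−1 = 18
step 2: 18 = 3·6; sub 7 for 6: 3·7; = 21; G_3 = 21−1 = 20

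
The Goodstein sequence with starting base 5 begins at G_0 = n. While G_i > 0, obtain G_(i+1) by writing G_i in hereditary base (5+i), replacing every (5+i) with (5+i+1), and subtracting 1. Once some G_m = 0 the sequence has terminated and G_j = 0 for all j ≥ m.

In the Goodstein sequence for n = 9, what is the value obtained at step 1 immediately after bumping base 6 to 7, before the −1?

10

step 0: 9 = 5 + 4; sub 6 for 5: 6 + 4; = 10; G_1 = 10−1 = 9
step 1: 9 = 6 + 3; sub 7 for 6: 7 + 3; = 10; G_2 = 10−1 = 9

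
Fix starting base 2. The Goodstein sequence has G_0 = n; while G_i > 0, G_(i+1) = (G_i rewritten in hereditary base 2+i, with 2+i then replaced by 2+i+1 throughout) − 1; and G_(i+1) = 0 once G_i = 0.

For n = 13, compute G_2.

1279

base 2: 13 = 2^(2 + 1) + 2^2 + 1; at 3: 3^(3 + 1) + 3^3 + 1 = 109; next = 108
base 3: 108 = 3^(3 + 1) + 3^3; at 4: 4^(4 + 1) + 4^4 = 1280; next = 1279
base 4: 1279 = 4^(4 + 1) + 3·4^3 + 3·4^2 + 3·4 + 3; at 5: 5^(5 + 1) + 3·5^3 + 3·5^2 + 3·5 + 3 = 16093; next = 16092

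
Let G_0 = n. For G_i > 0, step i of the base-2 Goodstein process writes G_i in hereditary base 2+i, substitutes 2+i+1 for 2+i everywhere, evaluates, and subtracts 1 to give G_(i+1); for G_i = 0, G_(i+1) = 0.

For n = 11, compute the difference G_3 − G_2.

i=0: 11 = 2^(2 + 1) + 2 + 1 (b=2); 2→3: 3^(3 + 1) + 3 + 1 = 85; 85−1 = 84
i=1: 84 = 3^(3 + 1) + 3 (b=3); 3→4: 4^(4 + 1) + 4 = 1028; 1028−1 = 1027
i=2: 1027 = 4^(4 + 1) + 3 (b=4); 4→5: 5^(5 + 1) + 3 = 15628; 15628−1 = 15627

14600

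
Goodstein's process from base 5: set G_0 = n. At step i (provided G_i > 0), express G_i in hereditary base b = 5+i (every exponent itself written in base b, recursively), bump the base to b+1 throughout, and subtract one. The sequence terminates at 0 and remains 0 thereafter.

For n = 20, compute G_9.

37

(0) 20|_5 = 4·5 ↦ 4·6|_6 = 24 ⇒ 23
(1) 23|_6 = 3·6 + 5 ↦ 3·7 + 5|_7 = 26 ⇒ 25
(2) 25|_7 = 3·7 + 4 ↦ 3·8 + 4|_8 = 28 ⇒ 27
(3) 27|_8 = 3·8 + 3 ↦ 3·9 + 3|_9 = 30 ⇒ 29
(4) 29|_9 = 3·9 + 2 ↦ 3·10 + 2|_10 = 32 ⇒ 31
(5) 31|_10 = 3·10 + 1 ↦ 3·11 + 1|_11 = 34 ⇒ 33
(6) 33|_11 = 3·11 ↦ 3·12|_12 = 36 ⇒ 35
(7) 35|_12 = 2·12 + 11 ↦ 2·13 + 11|_13 = 37 ⇒ 36
(8) 36|_13 = 2·13 + 10 ↦ 2·14 + 10|_14 = 38 ⇒ 37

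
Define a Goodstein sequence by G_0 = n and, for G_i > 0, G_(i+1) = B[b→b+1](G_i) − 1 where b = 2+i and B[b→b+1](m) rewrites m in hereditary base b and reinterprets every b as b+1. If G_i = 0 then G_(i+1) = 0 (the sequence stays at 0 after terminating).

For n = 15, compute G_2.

1283

G_0=15  [base 2] 2^(2 + 1) + 2^2 + 2 + 1  →[2↦3]→  3^(3 + 1) + 3^3 + 3 + 1 = 112  −1 ⇒ G_1=111
G_1=111  [base 3] 3^(3 + 1) + 3^3 + 3  →[3↦4]→  4^(4 + 1) + 4^4 + 4 = 1284  −1 ⇒ G_2=1283
G_2=1283  [base 4] 4^(4 + 1) + 4^4 + 3  →[4↦5]→  5^(5 + 1) + 5^5 + 3 = 18753  −1 ⇒ G_3=18752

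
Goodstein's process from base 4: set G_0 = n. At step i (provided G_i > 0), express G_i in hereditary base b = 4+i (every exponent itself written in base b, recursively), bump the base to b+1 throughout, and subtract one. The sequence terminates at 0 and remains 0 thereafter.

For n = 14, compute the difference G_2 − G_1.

G_0=14  [base 4] 3·4 + 2  →[4↦5]→  3·5 + 2 = 17  −1 ⇒ G_1=16
G_1=16  [base 5] 3·5 + 1  →[5↦6]→  3·6 + 1 = 19  −1 ⇒ G_2=18

2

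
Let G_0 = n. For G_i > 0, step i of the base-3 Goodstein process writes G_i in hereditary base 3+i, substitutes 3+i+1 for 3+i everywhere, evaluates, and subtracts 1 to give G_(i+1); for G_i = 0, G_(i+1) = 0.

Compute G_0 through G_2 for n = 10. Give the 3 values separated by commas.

10, 16, 24

G_0 = 10. HB_3(10) = 3^2 + 1. Bump = 17. G_1 = 16.
G_1 = 16. HB_4(16) = 4^2. Bump = 25. G_2 = 24.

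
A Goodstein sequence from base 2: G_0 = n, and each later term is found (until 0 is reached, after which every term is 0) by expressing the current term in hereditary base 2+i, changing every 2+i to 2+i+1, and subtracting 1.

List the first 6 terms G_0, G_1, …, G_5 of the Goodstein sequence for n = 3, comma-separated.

3, 3, 3, 2, 1, 0

(0) 3|_2 = 2 + 1 ↦ 3 + 1|_3 = 4 ⇒ 3
(1) 3|_3 = 3 ↦ 4|_4 = 4 ⇒ 3
(2) 3|_4 = 3 ↦ 3|_5 = 3 ⇒ 2
(3) 2|_5 = 2 ↦ 2|_6 = 2 ⇒ 1
(4) 1|_6 = 1 ↦ 1|_7 = 1 ⇒ 0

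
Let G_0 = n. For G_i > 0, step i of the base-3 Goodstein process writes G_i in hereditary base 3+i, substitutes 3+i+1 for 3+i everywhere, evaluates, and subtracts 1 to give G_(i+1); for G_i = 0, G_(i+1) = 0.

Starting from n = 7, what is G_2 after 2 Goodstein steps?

9

7 —HB3→ 2·3 + 1 —bump→ 2·4 + 1 = 9 —(−1)→ 8
8 —HB4→ 2·4 —bump→ 2·5 = 10 —(−1)→ 9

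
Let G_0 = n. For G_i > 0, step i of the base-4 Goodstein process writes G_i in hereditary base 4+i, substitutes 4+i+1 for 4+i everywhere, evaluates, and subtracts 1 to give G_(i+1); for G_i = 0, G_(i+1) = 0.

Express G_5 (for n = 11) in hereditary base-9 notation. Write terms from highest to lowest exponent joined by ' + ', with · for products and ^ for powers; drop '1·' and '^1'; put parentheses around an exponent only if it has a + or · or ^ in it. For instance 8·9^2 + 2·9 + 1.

9 + 6

11 —HB4→ 2·4 + 3 —bump→ 2·5 + 3 = 13 —(−1)→ 12
12 —HB5→ 2·5 + 2 —bump→ 2·6 + 2 = 14 —(−1)→ 13
13 —HB6→ 2·6 + 1 —bump→ 2·7 + 1 = 15 —(−1)→ 14
14 —HB7→ 2·7 —bump→ 2·8 = 16 —(−1)→ 15
15 —HB8→ 8 + 7 —bump→ 9 + 7 = 16 —(−1)→ 15
15 —HB9→ 9 + 6 —bump→ 10 + 6 = 16 —(−1)→ 15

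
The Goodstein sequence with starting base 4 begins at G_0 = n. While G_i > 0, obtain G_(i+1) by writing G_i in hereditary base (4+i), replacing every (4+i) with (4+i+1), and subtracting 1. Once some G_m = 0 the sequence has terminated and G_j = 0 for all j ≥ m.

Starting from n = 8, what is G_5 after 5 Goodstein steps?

[0] 8 ≡ 2·4 (base 4). Lift 5: 10. −1: 9.
[1] 9 ≡ 5 + 4 (base 5). Lift 6: 10. −1: 9.
[2] 9 ≡ 6 + 3 (base 6). Lift 7: 10. −1: 9.
[3] 9 ≡ 7 + 2 (base 7). Lift 8: 10. −1: 9.
[4] 9 ≡ 8 + 1 (base 8). Lift 9: 10. −1: 9.
[5] 9 ≡ 9 (base 9). Lift 10: 10. −1: 9.

9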